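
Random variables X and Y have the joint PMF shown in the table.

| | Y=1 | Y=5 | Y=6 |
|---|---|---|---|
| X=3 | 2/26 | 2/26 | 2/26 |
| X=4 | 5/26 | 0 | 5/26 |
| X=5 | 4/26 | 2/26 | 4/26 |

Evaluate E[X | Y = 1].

P(Y = 1) = 11/26.
Σ X·P over the event = 3·(2/26) + 4·(5/26) + 5·(4/26) = 23/13.
E[X | Y = 1] = (23/13) / (11/26) = 46/11.

46/11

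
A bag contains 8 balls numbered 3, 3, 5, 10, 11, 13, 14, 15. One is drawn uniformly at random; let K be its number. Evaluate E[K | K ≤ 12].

P(K ≤ 12) = 5/8.
Σ over the event: 3·1/4 + 5·1/8 + 10·1/8 + 11·1/8 = 4.
E[K | K ≤ 12] = (4) / (5/8) = 32/5.

32/5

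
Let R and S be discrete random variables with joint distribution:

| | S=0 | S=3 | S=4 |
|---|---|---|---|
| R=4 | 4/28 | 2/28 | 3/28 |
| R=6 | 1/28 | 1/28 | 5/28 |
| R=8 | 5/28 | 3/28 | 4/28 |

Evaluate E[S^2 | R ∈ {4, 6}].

155/16

P(R ∈ {4, 6}) = 4/7.
Summing S^2·P(R=x,S=y) over the conditioning event gives 155/28.
E[S^2 | R ∈ {4, 6}] = (155/28) / (4/7) = 155/16.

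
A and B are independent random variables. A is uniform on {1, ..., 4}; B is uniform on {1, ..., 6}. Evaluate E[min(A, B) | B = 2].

Outcomes with B = 2: (1,2), (2,2), (3,2), (4,2), each with probability 1/24.
E[min(A, B) | B = 2] = (1 + 2 + 2 + 2) / 4 = 7/4.

7/4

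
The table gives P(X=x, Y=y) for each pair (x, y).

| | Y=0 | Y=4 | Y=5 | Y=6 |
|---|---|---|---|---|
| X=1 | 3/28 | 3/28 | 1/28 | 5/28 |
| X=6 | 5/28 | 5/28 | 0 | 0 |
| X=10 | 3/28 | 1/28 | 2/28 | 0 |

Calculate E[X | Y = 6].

P(Y = 6) = 5/28.
Summing X·P(X=x,Y=y) over the conditioning event gives 5/28.
E[X | Y = 6] = (5/28) / (5/28) = 1.

1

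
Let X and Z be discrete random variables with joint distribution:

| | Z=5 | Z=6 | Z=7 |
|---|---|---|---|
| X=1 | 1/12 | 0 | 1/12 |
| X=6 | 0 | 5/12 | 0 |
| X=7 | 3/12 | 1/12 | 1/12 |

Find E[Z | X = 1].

6

P(X = 1) = 1/6.
Σ Z·P over the event = 5·(1/12) + 7·(1/12) = 1.
E[Z | X = 1] = (1) / (1/6) = 6.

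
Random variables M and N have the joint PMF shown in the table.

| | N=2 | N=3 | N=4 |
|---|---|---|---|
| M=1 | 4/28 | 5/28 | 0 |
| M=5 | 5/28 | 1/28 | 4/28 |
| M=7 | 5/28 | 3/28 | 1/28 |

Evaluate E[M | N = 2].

32/7

P(N = 2) = 1/2.
Σ M·P over the event = 1·(4/28) + 5·(5/28) + 7·(5/28) = 16/7.
E[M | N = 2] = (16/7) / (1/2) = 32/7.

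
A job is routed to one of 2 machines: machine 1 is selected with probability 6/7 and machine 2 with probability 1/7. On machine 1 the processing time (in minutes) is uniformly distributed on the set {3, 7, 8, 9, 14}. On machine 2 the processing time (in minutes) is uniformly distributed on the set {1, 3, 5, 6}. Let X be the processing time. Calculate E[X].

E[X | machine 1] = (3+7+8+9+14)/5 = 41/5.
E[X | machine 2] = (1+3+5+6)/4 = 15/4.
By the law of total expectation,
E[X] = (6/7)·(41/5) + (1/7)·(15/4) = 1059/140.

1059/140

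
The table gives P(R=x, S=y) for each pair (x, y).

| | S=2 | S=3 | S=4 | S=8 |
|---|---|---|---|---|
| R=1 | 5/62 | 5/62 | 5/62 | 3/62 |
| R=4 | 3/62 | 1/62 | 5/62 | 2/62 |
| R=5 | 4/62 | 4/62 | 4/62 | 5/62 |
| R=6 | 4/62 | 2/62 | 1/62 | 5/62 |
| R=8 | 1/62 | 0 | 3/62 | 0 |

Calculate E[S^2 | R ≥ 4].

1087/44

P(R ≥ 4) = 22/31.
Summing S^2·P(R=x,S=y) over the conditioning event gives 1087/62.
E[S^2 | R ≥ 4] = (1087/62) / (22/31) = 1087/44.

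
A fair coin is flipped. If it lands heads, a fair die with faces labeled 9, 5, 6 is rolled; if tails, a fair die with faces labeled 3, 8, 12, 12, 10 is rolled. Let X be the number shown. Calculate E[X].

47/6

E[X | heads] = (9+5+6)/3 = 20/3.
E[X | tails] = (3+8+12+12+10)/5 = 9.
By the law of total expectation,
E[X] = (1/2)·(20/3) + (1/2)·(9) = 47/6.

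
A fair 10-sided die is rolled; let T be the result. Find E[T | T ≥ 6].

Given T ≥ 6, T is equally likely to be any of {6, 7, 8, 9, 10}.
E[T | T ≥ 6] = (6 + 7 + 8 + 9 + 10) / 5 = 8.

8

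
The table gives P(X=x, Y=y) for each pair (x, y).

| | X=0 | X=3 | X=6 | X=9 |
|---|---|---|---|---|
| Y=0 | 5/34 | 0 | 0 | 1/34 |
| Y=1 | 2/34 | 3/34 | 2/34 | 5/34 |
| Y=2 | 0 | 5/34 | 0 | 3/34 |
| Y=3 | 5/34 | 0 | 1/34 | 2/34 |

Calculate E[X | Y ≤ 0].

3/2

P(Y ≤ 0) = 3/17.
Summing X·P(X=x,Y=y) over the conditioning event gives 9/34.
E[X | Y ≤ 0] = (9/34) / (3/17) = 3/2.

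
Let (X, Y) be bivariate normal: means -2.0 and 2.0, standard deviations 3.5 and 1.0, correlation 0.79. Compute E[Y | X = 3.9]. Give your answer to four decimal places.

The regression of Y on X has slope ρ·σ_Y/σ_X and passes through (μ_X, μ_Y).
E[Y | X=3.9] = 2.0 + (0.79)·(1.0/3.5)·(3.9 − (-2.0)) = 2.0 + (0.22571)·(5.9) = 3.3317.

3.3317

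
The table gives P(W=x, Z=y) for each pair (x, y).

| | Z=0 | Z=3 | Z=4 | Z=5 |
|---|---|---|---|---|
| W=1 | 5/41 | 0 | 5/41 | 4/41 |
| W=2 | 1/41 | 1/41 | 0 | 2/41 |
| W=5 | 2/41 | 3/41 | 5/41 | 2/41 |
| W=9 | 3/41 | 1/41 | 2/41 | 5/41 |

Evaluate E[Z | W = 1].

20/7

P(W = 1) = 14/41.
Σ Z·P over the event = 0·(5/41) + 4·(5/41) + 5·(4/41) = 40/41.
E[Z | W = 1] = (40/41) / (14/41) = 20/7.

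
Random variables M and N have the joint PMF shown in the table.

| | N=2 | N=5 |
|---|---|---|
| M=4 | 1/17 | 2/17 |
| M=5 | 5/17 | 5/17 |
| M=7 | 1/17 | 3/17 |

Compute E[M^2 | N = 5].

P(N = 5) = 10/17.
Σ M^2·P over the event = 16·(2/17) + 25·(5/17) + 49·(3/17) = 304/17.
E[M^2 | N = 5] = (304/17) / (10/17) = 152/5.

152/5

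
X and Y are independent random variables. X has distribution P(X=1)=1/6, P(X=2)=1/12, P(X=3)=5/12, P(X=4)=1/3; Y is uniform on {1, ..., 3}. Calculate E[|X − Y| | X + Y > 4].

30/23

P(X + Y > 4) = 23/36.
Summing |X−Y|·P(x,y) over outcomes with X + Y > 4 gives 5/6.
E[|X − Y| | X + Y > 4] = (5/6) / (23/36) = 30/23.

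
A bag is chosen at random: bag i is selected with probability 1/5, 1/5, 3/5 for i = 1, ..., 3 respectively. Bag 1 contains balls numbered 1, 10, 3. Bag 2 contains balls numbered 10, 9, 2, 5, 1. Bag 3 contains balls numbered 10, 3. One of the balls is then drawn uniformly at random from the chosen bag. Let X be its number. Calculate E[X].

887/150

E[X | bag 1] = (1+10+3)/3 = 14/3.
E[X | bag 2] = (10+9+2+5+1)/5 = 27/5.
E[X | bag 3] = (10+3)/2 = 13/2.
By the law of total expectation,
E[X] = (1/5)·(14/3) + (1/5)·(27/5) + (3/5)·(13/2) = 887/150.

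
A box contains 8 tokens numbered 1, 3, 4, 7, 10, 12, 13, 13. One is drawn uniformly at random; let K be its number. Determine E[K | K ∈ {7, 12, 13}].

45/4

P(K ∈ {7, 12, 13}) = 1/2.
Σ over the event: 7·1/8 + 12·1/8 + 13·1/4 = 45/8.
E[K | K ∈ {7, 12, 13}] = (45/8) / (1/2) = 45/4.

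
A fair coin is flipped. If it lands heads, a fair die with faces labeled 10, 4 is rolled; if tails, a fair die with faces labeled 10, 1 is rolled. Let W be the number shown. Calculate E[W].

E[W | heads] = (10+4)/2 = 7.
E[W | tails] = (10+1)/2 = 11/2.
E[W] = (1/2)·(7) + (1/2)·(11/2) = 25/4.

25/4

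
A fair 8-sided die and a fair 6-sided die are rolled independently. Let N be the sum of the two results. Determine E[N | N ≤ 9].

214/33

P(N ≤ 9) = 11/16.
Σ over the event: 2·1/48 + 3·1/24 + 4·1/16 + 5·1/12 + 6·5/48 + 7·1/8 + 8·1/8 + 9·1/8 = 107/24.
E[N | N ≤ 9] = (107/24) / (11/16) = 214/33.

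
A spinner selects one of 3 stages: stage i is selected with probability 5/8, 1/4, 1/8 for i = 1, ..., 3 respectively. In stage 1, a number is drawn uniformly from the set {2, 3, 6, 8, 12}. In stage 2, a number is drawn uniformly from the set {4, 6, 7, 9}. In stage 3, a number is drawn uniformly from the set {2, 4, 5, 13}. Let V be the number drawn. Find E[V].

25/4

E[V | stage 1] = (2+3+6+8+12)/5 = 31/5.
E[V | stage 2] = (4+6+7+9)/4 = 13/2.
E[V | stage 3] = (2+4+5+13)/4 = 6.
By the law of total expectation,
E[V] = (5/8)·(31/5) + (1/4)·(13/2) + (1/8)·(6) = 25/4.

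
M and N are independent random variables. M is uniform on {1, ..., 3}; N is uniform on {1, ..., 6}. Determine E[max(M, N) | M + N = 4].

8/3

Outcomes with M + N = 4: (1,3), (2,2), (3,1), each with probability 1/18.
E[max(M, N) | M + N = 4] = (3 + 2 + 3) / 3 = 8/3.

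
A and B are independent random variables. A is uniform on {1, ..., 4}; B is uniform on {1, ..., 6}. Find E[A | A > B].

Outcomes with A > B: (2,1), (3,1), (3,2), (4,1), (4,2), (4,3), each with probability 1/24.
E[A | A > B] = (2 + 3 + 3 + 4 + 4 + 4) / 6 = 10/3.

10/3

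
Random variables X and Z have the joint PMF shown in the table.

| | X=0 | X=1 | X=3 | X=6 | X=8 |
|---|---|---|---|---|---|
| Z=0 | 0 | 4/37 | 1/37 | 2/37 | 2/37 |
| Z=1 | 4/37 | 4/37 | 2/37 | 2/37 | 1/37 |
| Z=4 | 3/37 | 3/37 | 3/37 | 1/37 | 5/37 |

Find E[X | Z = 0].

P(Z = 0) = 9/37.
Σ X·P over the event = 1·(4/37) + 3·(1/37) + 6·(2/37) + 8·(2/37) = 35/37.
E[X | Z = 0] = (35/37) / (9/37) = 35/9.

35/9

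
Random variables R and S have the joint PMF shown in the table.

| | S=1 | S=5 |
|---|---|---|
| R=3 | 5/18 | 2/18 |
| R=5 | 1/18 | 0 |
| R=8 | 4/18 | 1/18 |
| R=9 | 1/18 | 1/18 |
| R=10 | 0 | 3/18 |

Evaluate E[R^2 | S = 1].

P(S = 1) = 11/18.
Σ R^2·P over the event = 9·(5/18) + 25·(1/18) + 64·(4/18) + 81·(1/18) = 407/18.
E[R^2 | S = 1] = (407/18) / (11/18) = 37.

37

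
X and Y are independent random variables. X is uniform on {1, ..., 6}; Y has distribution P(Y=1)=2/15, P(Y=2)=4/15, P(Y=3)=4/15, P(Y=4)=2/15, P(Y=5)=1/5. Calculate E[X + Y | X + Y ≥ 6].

463/60

P(X + Y ≥ 6) = 2/3.
Summing (X+Y)·P(x,y) over outcomes with X + Y ≥ 6 gives 463/90.
E[X + Y | X + Y ≥ 6] = (463/90) / (2/3) = 463/60.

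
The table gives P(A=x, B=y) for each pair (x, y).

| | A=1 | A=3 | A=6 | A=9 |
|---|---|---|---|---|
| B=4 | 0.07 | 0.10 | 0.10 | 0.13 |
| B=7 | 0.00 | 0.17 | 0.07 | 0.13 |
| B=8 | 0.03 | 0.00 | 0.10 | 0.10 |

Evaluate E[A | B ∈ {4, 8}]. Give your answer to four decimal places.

P(B ∈ {4, 8}) = 0.63.
Σ A·P over the event = 1·(0.07) + 1·(0.03) + 3·(0.10) + 6·(0.10) + 6·(0.10) + 9·(0.13) + 9·(0.10) = 3.67.
E[A | B ∈ {4, 8}] = (3.67) / (0.63) = 5.8254.

5.8254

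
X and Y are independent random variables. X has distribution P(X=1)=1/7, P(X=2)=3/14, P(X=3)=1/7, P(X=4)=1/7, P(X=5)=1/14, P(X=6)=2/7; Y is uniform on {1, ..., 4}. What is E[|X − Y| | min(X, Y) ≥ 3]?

P(min(X, Y) ≥ 3) = 9/28.
Summing |X−Y|·P(x,y) over outcomes with min(X, Y) ≥ 3 gives 27/56.
E[|X − Y| | min(X, Y) ≥ 3] = (27/56) / (9/28) = 3/2.

3/2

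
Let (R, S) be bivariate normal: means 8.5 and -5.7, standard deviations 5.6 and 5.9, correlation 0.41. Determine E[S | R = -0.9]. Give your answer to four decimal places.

For a bivariate normal, E[S | R=x] = μ_S + ρ·(σ_S/σ_R)·(x − μ_R).
E[S | R=-0.9] = -5.7 + (0.41)·(5.9/5.6)·(-0.9 − (8.5)) = -5.7 + (0.431964)·(-9.4) = -9.7605.

-9.7605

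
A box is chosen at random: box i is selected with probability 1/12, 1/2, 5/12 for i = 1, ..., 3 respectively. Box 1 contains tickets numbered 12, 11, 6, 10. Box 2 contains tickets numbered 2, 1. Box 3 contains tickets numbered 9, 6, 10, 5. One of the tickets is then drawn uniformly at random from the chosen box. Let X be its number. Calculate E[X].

E[X | box 1] = (12+11+6+10)/4 = 39/4.
E[X | box 2] = (2+1)/2 = 3/2.
E[X | box 3] = (9+6+10+5)/4 = 15/2.
By the law of total expectation,
E[X] = (1/12)·(39/4) + (1/2)·(3/2) + (5/12)·(15/2) = 75/16.

75/16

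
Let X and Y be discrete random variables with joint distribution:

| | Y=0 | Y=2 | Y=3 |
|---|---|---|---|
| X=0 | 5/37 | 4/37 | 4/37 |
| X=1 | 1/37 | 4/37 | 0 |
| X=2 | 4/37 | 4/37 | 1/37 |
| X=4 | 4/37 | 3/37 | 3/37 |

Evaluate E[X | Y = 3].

P(Y = 3) = 8/37.
Σ X·P over the event = 0·(4/37) + 2·(1/37) + 4·(3/37) = 14/37.
E[X | Y = 3] = (14/37) / (8/37) = 7/4.

7/4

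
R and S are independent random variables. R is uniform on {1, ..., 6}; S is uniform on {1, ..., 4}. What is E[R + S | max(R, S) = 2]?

10/3

Outcomes with max(R, S) = 2: (1,2), (2,1), (2,2), each with probability 1/24.
E[R + S | max(R, S) = 2] = (3 + 3 + 4) / 3 = 10/3.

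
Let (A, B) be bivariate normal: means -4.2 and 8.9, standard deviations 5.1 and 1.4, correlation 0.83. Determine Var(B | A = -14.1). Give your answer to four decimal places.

For a bivariate normal, Var(B | A=x) = σ_B²(1 − ρ²).
Var(B | A=-14.1) = (1.4)²·(1 − (0.83)²) = 1.96·0.3111 = 0.6098.

0.6098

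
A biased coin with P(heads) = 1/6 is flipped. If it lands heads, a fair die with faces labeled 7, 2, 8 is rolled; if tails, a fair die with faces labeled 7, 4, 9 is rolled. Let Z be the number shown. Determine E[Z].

13/2

E[Z | heads] = (7+2+8)/3 = 17/3.
E[Z | tails] = (7+4+9)/3 = 20/3.
E[Z] = (1/6)·(17/3) + (5/6)·(20/3) = 13/2.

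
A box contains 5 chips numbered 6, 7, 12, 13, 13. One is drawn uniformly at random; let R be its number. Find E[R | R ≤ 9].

P(R ≤ 9) = 2/5.
Σ over the event: 6·1/5 + 7·1/5 = 13/5.
E[R | R ≤ 9] = (13/5) / (2/5) = 13/2.

13/2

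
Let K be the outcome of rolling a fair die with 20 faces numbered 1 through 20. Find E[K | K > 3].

P(K > 3) = 17/20.
E[K | K > 3] = (51/5) / (17/20) = 12.

12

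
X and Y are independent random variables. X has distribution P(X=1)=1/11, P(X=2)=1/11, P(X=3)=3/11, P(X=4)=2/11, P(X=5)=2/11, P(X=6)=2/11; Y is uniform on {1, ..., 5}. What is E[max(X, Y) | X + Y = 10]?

11/2

P(X + Y = 10) = 4/55.
Summing max(X,Y)·P(x,y) over outcomes with X + Y = 10 gives 2/5.
E[max(X, Y) | X + Y = 10] = (2/5) / (4/55) = 11/2.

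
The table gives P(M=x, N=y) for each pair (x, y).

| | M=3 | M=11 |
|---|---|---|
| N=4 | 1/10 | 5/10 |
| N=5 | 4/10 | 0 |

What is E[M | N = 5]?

3

P(N = 5) = 2/5.
Summing M·P(M=x,N=y) over the conditioning event gives 6/5.
E[M | N = 5] = (6/5) / (2/5) = 3.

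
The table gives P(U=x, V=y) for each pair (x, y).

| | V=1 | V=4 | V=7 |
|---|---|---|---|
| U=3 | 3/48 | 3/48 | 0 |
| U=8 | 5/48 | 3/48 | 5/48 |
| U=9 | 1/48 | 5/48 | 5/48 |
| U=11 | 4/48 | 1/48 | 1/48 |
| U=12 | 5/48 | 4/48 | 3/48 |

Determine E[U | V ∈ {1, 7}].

147/16

P(V ∈ {1, 7}) = 2/3.
Summing U·P(U=x,V=y) over the conditioning event gives 49/8.
E[U | V ∈ {1, 7}] = (49/8) / (2/3) = 147/16.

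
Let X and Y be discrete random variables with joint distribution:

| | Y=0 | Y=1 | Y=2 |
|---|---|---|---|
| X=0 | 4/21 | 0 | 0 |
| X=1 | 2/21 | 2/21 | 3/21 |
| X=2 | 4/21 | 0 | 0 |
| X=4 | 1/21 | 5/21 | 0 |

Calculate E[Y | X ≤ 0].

P(X ≤ 0) = 4/21.
Σ Y·P over the event = 0·(4/21) = 0.
E[Y | X ≤ 0] = (0) / (4/21) = 0.

0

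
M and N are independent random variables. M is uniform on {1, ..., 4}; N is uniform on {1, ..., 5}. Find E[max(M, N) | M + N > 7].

14/3

P(M + N > 7) = 3/20.
Summing max(M,N)·P(x,y) over outcomes with M + N > 7 gives 7/10.
E[max(M, N) | M + N > 7] = (7/10) / (3/20) = 14/3.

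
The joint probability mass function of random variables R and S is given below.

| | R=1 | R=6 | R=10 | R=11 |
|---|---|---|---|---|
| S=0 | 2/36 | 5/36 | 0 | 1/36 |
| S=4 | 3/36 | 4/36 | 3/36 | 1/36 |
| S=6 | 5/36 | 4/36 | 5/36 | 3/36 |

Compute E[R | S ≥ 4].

45/7

P(S ≥ 4) = 7/9.
Summing R·P(R=x,S=y) over the conditioning event gives 5.
E[R | S ≥ 4] = (5) / (7/9) = 45/7.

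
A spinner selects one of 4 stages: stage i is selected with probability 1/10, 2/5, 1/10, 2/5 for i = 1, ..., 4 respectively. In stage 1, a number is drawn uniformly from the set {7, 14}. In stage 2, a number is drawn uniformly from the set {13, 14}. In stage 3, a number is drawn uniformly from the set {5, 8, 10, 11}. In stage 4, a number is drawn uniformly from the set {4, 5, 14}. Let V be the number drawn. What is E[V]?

E[V | stage 1] = (7+14)/2 = 21/2.
E[V | stage 2] = (13+14)/2 = 27/2.
E[V | stage 3] = (5+8+10+11)/4 = 17/2.
E[V | stage 4] = (4+5+14)/3 = 23/3.
E[V] = (1/10)·(21/2) + (2/5)·(27/2) + (1/10)·(17/2) + (2/5)·(23/3) = 311/30.

311/30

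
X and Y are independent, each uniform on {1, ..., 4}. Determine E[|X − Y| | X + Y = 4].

P(X + Y = 4) = 3/16.
Summing |X−Y|·P(x,y) over outcomes with X + Y = 4 gives 1/4.
E[|X − Y| | X + Y = 4] = (1/4) / (3/16) = 4/3.

4/3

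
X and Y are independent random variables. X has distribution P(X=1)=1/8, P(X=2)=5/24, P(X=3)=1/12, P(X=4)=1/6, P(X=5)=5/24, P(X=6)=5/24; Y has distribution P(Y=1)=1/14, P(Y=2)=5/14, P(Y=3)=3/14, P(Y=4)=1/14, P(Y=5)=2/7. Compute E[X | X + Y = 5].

79/32

P(X + Y = 5) = 2/21.
Summing X·P(x,y) over outcomes with X + Y = 5 gives 79/336.
E[X | X + Y = 5] = (79/336) / (2/21) = 79/32.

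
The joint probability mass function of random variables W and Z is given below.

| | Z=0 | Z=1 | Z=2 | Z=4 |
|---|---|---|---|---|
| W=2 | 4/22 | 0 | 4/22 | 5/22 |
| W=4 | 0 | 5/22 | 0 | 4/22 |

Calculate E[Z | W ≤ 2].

28/13

P(W ≤ 2) = 13/22.
Σ Z·P over the event = 0·(4/22) + 2·(4/22) + 4·(5/22) = 14/11.
E[Z | W ≤ 2] = (14/11) / (13/22) = 28/13.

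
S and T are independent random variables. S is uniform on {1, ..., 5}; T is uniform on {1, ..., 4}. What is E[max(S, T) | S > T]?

4

Outcomes with S > T: (2,1), (3,1), (3,2), (4,1), (4,2), (4,3), (5,1), (5,2), (5,3), (5,4), each with probability 1/20.
E[max(S, T) | S > T] = (2 + 3 + 3 + 4 + 4 + 4 + 5 + 5 + 5 + 5) / 10 = 4.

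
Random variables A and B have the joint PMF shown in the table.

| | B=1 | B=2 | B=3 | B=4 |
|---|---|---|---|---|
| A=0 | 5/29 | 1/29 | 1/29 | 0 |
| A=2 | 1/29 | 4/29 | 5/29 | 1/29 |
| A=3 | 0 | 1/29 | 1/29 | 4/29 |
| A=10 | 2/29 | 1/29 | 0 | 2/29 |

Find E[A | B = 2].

3

P(B = 2) = 7/29.
Σ A·P over the event = 0·(1/29) + 2·(4/29) + 3·(1/29) + 10·(1/29) = 21/29.
E[A | B = 2] = (21/29) / (7/29) = 3.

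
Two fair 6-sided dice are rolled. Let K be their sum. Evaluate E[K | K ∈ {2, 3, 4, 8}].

60/11

P(K ∈ {2, 3, 4, 8}) = 11/36.
Σ over the event: 2·1/36 + 3·1/18 + 4·1/12 + 8·5/36 = 5/3.
E[K | K ∈ {2, 3, 4, 8}] = (5/3) / (11/36) = 60/11.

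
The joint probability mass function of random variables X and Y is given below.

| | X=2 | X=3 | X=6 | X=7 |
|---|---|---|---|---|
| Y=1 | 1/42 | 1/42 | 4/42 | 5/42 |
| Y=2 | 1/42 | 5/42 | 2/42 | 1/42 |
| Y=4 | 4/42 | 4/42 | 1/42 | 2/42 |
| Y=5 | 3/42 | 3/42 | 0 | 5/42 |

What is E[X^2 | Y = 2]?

170/9

P(Y = 2) = 3/14.
Σ X^2·P over the event = 4·(1/42) + 9·(5/42) + 36·(2/42) + 49·(1/42) = 85/21.
E[X^2 | Y = 2] = (85/21) / (3/14) = 170/9.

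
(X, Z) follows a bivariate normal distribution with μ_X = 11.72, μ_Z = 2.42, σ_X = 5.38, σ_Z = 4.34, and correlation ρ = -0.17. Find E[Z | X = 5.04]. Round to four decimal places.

The regression of Z on X has slope ρ·σ_Z/σ_X and passes through (μ_X, μ_Z).
E[Z | X=5.04] = 2.42 + (-0.17)·(4.34/5.38)·(5.04 − (11.72)) = 2.42 + (-0.13714)·(-6.68) = 3.3361.

3.3361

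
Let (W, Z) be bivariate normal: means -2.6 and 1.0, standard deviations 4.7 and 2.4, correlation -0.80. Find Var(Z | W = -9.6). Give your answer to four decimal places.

2.0736

For a bivariate normal, Var(Z | W=x) = σ_Z²(1 − ρ²).
Var(Z | W=-9.6) = (2.4)²·(1 − (-0.80)²) = 5.76·0.36 = 2.0736.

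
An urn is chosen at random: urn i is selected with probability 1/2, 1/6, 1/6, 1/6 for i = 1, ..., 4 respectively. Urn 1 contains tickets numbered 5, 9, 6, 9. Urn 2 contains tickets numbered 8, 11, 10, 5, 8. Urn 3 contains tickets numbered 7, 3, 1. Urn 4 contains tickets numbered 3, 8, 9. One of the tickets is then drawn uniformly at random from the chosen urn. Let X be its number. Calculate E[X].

E[X | urn 1] = (5+9+6+9)/4 = 29/4.
E[X | urn 2] = (8+11+10+5+8)/5 = 42/5.
E[X | urn 3] = (7+3+1)/3 = 11/3.
E[X | urn 4] = (3+8+9)/3 = 20/3.
By the law of total expectation,
E[X] = (1/2)·(29/4) + (1/6)·(42/5) + (1/6)·(11/3) + (1/6)·(20/3) = 2429/360.

2429/360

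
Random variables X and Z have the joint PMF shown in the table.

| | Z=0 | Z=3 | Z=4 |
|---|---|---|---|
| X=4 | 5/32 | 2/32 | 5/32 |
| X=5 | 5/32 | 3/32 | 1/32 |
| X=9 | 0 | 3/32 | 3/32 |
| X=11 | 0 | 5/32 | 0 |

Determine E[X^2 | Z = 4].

P(Z = 4) = 9/32.
Σ X^2·P over the event = 16·(5/32) + 25·(1/32) + 81·(3/32) = 87/8.
E[X^2 | Z = 4] = (87/8) / (9/32) = 116/3.

116/3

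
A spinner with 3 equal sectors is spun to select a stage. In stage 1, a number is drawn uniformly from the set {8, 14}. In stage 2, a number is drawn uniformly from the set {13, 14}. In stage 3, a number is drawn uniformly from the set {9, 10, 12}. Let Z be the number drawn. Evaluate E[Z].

E[Z | stage 1] = (8+14)/2 = 11.
E[Z | stage 2] = (13+14)/2 = 27/2.
E[Z | stage 3] = (9+10+12)/3 = 31/3.
E[Z] = (1/3)·(11) + (1/3)·(27/2) + (1/3)·(31/3) = 209/18.

209/18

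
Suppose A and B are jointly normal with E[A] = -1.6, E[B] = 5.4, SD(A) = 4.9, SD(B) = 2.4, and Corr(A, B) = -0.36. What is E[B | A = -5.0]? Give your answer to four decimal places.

The regression of B on A has slope ρ·σ_B/σ_A and passes through (μ_A, μ_B).
E[B | A=-5.0] = 5.4 + (-0.36)·(2.4/4.9)·(-5.0 − (-1.6)) = 5.4 + (-0.17633)·(-3.4) = 5.9995.

5.9995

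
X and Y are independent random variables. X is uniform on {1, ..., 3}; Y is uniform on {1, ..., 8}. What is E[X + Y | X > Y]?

Outcomes with X > Y: (2,1), (3,1), (3,2), each with probability 1/24.
E[X + Y | X > Y] = (3 + 4 + 5) / 3 = 4.

4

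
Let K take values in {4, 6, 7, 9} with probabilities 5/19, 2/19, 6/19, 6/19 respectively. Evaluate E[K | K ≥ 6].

54/7

P(K ≥ 6) = 14/19.
Σ over the event: 6·2/19 + 7·6/19 + 9·6/19 = 108/19.
E[K | K ≥ 6] = (108/19) / (14/19) = 54/7.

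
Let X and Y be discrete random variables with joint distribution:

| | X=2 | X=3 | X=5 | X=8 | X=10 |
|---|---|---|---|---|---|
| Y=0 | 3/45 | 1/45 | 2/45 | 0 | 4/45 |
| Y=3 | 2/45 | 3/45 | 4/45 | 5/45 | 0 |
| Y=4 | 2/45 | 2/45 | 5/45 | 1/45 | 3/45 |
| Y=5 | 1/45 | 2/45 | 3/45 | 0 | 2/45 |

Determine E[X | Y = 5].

P(Y = 5) = 8/45.
Σ X·P over the event = 2·(1/45) + 3·(2/45) + 5·(3/45) + 10·(2/45) = 43/45.
E[X | Y = 5] = (43/45) / (8/45) = 43/8.

43/8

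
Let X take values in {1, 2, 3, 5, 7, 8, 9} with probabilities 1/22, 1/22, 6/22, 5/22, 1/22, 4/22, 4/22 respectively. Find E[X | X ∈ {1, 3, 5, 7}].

51/13

P(X ∈ {1, 3, 5, 7}) = 13/22.
Σ over the event: 1·1/22 + 3·3/11 + 5·5/22 + 7·1/22 = 51/22.
E[X | X ∈ {1, 3, 5, 7}] = (51/22) / (13/22) = 51/13.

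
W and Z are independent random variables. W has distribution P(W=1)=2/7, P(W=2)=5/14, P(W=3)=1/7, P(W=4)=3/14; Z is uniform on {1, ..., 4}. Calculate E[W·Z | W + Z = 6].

P(W + Z = 6) = 5/28.
Summing WZ·P(x,y) over outcomes with W + Z = 6 gives 41/28.
E[W·Z | W + Z = 6] = (41/28) / (5/28) = 41/5.

41/5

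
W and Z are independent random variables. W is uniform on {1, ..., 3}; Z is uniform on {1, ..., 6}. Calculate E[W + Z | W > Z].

Outcomes with W > Z: (2,1), (3,1), (3,2), each with probability 1/18.
E[W + Z | W > Z] = (3 + 4 + 5) / 3 = 4.

4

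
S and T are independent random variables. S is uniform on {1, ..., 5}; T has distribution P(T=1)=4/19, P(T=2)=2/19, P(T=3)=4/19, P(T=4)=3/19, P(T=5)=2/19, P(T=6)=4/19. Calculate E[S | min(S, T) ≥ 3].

4

P(min(S, T) ≥ 3) = 39/95.
Summing S·P(x,y) over outcomes with min(S, T) ≥ 3 gives 156/95.
E[S | min(S, T) ≥ 3] = (156/95) / (39/95) = 4.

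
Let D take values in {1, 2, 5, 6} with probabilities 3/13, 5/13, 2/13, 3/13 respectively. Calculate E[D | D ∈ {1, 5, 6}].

31/8

P(D ∈ {1, 5, 6}) = 8/13.
Σ over the event: 1·3/13 + 5·2/13 + 6·3/13 = 31/13.
E[D | D ∈ {1, 5, 6}] = (31/13) / (8/13) = 31/8.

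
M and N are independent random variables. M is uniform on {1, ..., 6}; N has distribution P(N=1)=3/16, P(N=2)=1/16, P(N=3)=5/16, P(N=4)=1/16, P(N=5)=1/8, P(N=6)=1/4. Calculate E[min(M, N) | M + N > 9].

P(M + N > 9) = 17/96.
Summing min(M,N)·P(x,y) over outcomes with M + N > 9 gives 7/8.
E[min(M, N) | M + N > 9] = (7/8) / (17/96) = 84/17.

84/17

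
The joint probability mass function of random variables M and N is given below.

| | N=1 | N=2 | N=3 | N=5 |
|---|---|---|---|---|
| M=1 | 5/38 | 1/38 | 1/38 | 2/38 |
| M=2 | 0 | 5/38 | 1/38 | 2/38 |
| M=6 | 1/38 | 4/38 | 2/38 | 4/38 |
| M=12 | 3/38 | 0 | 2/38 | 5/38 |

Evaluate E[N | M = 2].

23/8

P(M = 2) = 4/19.
Σ N·P over the event = 2·(5/38) + 3·(1/38) + 5·(2/38) = 23/38.
E[N | M = 2] = (23/38) / (4/19) = 23/8.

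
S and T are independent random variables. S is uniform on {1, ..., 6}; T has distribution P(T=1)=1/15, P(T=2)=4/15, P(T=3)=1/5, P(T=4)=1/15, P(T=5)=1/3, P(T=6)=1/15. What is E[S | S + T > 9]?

38/7

P(S + T > 9) = 7/45.
Summing S·P(x,y) over outcomes with S + T > 9 gives 38/45.
E[S | S + T > 9] = (38/45) / (7/45) = 38/7.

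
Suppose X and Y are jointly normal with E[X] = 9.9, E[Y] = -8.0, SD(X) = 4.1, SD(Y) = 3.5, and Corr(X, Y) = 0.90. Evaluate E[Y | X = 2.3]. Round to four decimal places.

-13.8390

The regression of Y on X has slope ρ·σ_Y/σ_X and passes through (μ_X, μ_Y).
E[Y | X=2.3] = -8.0 + (0.90)·(3.5/4.1)·(2.3 − (9.9)) = -8.0 + (0.76829)·(-7.6) = -13.8390.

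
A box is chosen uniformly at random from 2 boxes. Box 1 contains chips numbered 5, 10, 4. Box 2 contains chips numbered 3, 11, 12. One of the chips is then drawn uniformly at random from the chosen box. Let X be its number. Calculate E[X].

E[X | box 1] = (5+10+4)/3 = 19/3.
E[X | box 2] = (3+11+12)/3 = 26/3.
E[X] = (1/2)·(19/3) + (1/2)·(26/3) = 15/2.

15/2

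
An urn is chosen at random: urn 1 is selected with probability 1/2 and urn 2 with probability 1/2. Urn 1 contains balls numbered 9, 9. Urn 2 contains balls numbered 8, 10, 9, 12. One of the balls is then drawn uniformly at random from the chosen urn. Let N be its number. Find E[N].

E[N | urn 1] = (9+9)/2 = 9.
E[N | urn 2] = (8+10+9+12)/4 = 39/4.
E[N] = (1/2)·(9) + (1/2)·(39/4) = 75/8.

75/8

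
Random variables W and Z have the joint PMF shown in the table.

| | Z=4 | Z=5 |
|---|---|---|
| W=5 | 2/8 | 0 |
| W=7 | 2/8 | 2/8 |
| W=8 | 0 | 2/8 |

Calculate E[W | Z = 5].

P(Z = 5) = 1/2.
Σ W·P over the event = 7·(2/8) + 8·(2/8) = 15/4.
E[W | Z = 5] = (15/4) / (1/2) = 15/2.

15/2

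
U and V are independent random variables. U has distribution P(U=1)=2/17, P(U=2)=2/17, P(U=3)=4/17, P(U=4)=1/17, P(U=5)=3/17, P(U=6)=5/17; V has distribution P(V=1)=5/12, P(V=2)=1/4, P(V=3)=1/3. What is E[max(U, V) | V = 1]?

67/17

P(V = 1) = 5/12.
Summing max(U,V)·P(x,y) over outcomes with V = 1 gives 335/204.
E[max(U, V) | V = 1] = (335/204) / (5/12) = 67/17.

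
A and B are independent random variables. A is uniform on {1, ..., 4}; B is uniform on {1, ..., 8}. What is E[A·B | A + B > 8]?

Outcomes with A + B > 8: (1,8), (2,7), (2,8), (3,6), (3,7), (3,8), (4,5), (4,6), (4,7), (4,8), each with probability 1/32.
E[A·B | A + B > 8] = (8 + 14 + 16 + 18 + 21 + 24 + 20 + 24 + 28 + 32) / 10 = 41/2.

41/2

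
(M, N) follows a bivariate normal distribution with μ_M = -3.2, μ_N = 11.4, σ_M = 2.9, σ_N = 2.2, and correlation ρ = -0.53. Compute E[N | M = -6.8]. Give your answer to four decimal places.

12.8474

The regression of N on M has slope ρ·σ_N/σ_M and passes through (μ_M, μ_N).
E[N | M=-6.8] = 11.4 + (-0.53)·(2.2/2.9)·(-6.8 − (-3.2)) = 11.4 + (-0.402069)·(-3.6) = 12.8474.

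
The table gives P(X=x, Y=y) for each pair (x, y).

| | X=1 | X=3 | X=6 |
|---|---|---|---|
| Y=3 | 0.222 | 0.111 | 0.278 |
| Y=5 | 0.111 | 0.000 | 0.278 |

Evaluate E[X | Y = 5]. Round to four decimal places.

P(Y = 5) = 0.389.
Σ X·P over the event = 1·(0.111) + 6·(0.278) = 1.779.
E[X | Y = 5] = (1.779) / (0.389) = 4.5733.

4.5733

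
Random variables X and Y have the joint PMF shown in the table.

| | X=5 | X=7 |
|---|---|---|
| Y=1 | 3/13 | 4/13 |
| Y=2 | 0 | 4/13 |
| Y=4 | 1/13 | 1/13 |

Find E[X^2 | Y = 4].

P(Y = 4) = 2/13.
Σ X^2·P over the event = 25·(1/13) + 49·(1/13) = 74/13.
E[X^2 | Y = 4] = (74/13) / (2/13) = 37.

37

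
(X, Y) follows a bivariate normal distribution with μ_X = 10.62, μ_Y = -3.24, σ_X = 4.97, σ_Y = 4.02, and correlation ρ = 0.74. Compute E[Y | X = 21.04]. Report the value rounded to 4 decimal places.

E[Y | X=x] = μ_Y + ρ(σ_Y/σ_X)(x − μ_X) for jointly normal variables.
E[Y | X=21.04] = -3.24 + (0.74)·(4.02/4.97)·(21.04 − (10.62)) = -3.24 + (0.59855)·(10.42) = 2.9969.

2.9969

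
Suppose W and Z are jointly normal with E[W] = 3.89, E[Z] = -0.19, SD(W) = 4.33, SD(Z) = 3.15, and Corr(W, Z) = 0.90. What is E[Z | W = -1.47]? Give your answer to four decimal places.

E[Z | W=x] = μ_Z + ρ(σ_Z/σ_W)(x − μ_W) for jointly normal variables.
E[Z | W=-1.47] = -0.19 + (0.90)·(3.15/4.33)·(-1.47 − (3.89)) = -0.19 + (0.65473)·(-5.36) = -3.6994.

-3.6994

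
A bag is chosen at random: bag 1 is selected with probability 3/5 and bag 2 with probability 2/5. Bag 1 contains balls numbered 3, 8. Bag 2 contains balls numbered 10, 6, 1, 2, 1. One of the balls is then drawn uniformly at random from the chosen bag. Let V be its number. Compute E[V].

49/10

E[V | bag 1] = (3+8)/2 = 11/2.
E[V | bag 2] = (10+6+1+2+1)/5 = 4.
By the law of total expectation,
E[V] = (3/5)·(11/2) + (2/5)·(4) = 49/10.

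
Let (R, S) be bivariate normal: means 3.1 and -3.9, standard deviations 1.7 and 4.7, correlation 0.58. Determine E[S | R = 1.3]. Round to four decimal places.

For a bivariate normal, E[S | R=x] = μ_S + ρ·(σ_S/σ_R)·(x − μ_R).
E[S | R=1.3] = -3.9 + (0.58)·(4.7/1.7)·(1.3 − (3.1)) = -3.9 + (1.60353)·(-1.8) = -6.7864.

-6.7864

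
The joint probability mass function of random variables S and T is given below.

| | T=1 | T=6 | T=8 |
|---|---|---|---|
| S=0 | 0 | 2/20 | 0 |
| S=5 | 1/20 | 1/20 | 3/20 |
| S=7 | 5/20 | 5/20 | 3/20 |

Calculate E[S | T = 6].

P(T = 6) = 2/5.
Σ S·P over the event = 0·(2/20) + 5·(1/20) + 7·(5/20) = 2.
E[S | T = 6] = (2) / (2/5) = 5.

5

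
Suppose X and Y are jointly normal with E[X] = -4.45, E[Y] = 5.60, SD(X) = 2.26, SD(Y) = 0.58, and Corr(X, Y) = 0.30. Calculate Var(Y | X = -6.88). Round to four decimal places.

0.3061

The conditional variance in a bivariate normal is σ_Y²(1 − ρ²), independent of x.
Var(Y | X=-6.88) = (0.58)²·(1 − (0.30)²) = 0.3364·0.91 = 0.3061.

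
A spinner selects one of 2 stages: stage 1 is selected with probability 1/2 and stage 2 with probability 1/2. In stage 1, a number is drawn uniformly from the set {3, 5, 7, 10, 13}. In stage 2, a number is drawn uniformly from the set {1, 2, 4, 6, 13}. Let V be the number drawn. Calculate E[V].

E[V | stage 1] = (3+5+7+10+13)/5 = 38/5.
E[V | stage 2] = (1+2+4+6+13)/5 = 26/5.
E[V] = (1/2)·(38/5) + (1/2)·(26/5) = 32/5.

32/5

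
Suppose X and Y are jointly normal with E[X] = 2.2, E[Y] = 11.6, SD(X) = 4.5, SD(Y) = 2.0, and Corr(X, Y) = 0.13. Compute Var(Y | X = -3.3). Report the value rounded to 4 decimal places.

For a bivariate normal, Var(Y | X=x) = σ_Y²(1 − ρ²).
Var(Y | X=-3.3) = (2.0)²·(1 − (0.13)²) = 4·0.9831 = 3.9324.

3.9324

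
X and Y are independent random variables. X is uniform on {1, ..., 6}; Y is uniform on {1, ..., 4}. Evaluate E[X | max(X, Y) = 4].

22/7

Outcomes with max(X, Y) = 4: (1,4), (2,4), (3,4), (4,1), (4,2), (4,3), (4,4), each with probability 1/24.
E[X | max(X, Y) = 4] = (1 + 2 + 3 + 4 + 4 + 4 + 4) / 7 = 22/7.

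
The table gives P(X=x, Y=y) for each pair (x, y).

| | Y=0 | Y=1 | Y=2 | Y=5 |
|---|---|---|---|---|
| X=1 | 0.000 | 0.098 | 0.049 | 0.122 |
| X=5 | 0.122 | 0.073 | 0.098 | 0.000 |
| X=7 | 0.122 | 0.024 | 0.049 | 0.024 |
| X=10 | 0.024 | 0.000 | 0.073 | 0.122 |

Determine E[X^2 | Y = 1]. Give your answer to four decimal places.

P(Y = 1) = 0.195.
Σ X^2·P over the event = 1·(0.098) + 25·(0.073) + 49·(0.024) = 3.099.
E[X^2 | Y = 1] = (3.099) / (0.195) = 15.8923.

15.8923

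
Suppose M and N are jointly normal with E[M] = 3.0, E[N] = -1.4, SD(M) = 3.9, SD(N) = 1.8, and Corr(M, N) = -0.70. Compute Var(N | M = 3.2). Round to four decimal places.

1.6524

Var(N | M=x) = (1 − ρ²)·σ_N².
Var(N | M=3.2) = (1.8)²·(1 − (-0.70)²) = 3.24·0.51 = 1.6524.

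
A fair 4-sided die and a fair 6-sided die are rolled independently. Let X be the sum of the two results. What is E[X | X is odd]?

6

P(X is odd) = 1/2.
Σ over the event: 3·1/12 + 5·1/6 + 7·1/6 + 9·1/12 = 3.
E[X | X is odd] = (3) / (1/2) = 6.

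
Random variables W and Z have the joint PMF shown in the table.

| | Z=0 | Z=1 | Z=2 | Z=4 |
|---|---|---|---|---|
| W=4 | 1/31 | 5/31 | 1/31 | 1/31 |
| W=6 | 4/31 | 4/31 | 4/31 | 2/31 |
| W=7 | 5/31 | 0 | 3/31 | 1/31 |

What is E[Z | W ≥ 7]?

10/9

P(W ≥ 7) = 9/31.
Σ Z·P over the event = 0·(5/31) + 2·(3/31) + 4·(1/31) = 10/31.
E[Z | W ≥ 7] = (10/31) / (9/31) = 10/9.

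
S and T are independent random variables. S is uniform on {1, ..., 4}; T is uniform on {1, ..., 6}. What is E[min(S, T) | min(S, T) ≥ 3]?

Outcomes with min(S, T) ≥ 3: (3,3), (3,4), (3,5), (3,6), (4,3), (4,4), (4,5), (4,6), each with probability 1/24.
E[min(S, T) | min(S, T) ≥ 3] = (3 + 3 + 3 + 3 + 3 + 4 + 4 + 4) / 8 = 27/8.

27/8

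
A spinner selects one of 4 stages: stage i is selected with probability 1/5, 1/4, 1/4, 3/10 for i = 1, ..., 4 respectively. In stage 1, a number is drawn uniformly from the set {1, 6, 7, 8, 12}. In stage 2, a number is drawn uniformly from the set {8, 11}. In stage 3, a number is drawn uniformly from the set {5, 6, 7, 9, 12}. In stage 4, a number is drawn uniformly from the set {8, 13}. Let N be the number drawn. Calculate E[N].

E[N | stage 1] = (1+6+7+8+12)/5 = 34/5.
E[N | stage 2] = (8+11)/2 = 19/2.
E[N | stage 3] = (5+6+7+9+12)/5 = 39/5.
E[N | stage 4] = (8+13)/2 = 21/2.
E[N] = (1/5)·(34/5) + (1/4)·(19/2) + (1/4)·(39/5) + (3/10)·(21/2) = 1767/200.

1767/200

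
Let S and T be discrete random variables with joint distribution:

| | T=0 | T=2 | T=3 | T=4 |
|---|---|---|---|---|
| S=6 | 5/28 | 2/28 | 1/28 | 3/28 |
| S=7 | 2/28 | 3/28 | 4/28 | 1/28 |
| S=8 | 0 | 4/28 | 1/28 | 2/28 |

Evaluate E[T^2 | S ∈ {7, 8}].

121/17

P(S ∈ {7, 8}) = 17/28.
Σ T^2·P over the event = 0·(2/28) + 4·(3/28) + 9·(4/28) + 16·(1/28) + 4·(4/28) + 9·(1/28) + 16·(2/28) = 121/28.
E[T^2 | S ∈ {7, 8}] = (121/28) / (17/28) = 121/17.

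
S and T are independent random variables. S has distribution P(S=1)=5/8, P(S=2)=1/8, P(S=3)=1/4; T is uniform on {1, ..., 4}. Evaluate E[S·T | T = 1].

13/8

P(T = 1) = 1/4.
Summing ST·P(x,y) over outcomes with T = 1 gives 13/32.
E[S·T | T = 1] = (13/32) / (1/4) = 13/8.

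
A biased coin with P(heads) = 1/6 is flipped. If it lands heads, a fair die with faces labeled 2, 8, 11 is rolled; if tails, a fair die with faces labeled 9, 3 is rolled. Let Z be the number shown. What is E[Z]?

37/6

E[Z | heads] = (2+8+11)/3 = 7.
E[Z | tails] = (9+3)/2 = 6.
E[Z] = (1/6)·(7) + (5/6)·(6) = 37/6.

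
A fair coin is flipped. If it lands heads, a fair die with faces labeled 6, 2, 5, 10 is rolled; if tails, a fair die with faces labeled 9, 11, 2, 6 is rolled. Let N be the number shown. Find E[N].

51/8

E[N | heads] = (6+2+5+10)/4 = 23/4.
E[N | tails] = (9+11+2+6)/4 = 7.
E[N] = (1/2)·(23/4) + (1/2)·(7) = 51/8.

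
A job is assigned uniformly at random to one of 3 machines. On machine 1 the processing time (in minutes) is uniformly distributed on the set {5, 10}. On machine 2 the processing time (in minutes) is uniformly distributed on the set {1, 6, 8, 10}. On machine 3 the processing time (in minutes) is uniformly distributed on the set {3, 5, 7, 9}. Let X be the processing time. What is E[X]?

79/12

E[X | machine 1] = (5+10)/2 = 15/2.
E[X | machine 2] = (1+6+8+10)/4 = 25/4.
E[X | machine 3] = (3+5+7+9)/4 = 6.
By the law of total expectation,
E[X] = (1/3)·(15/2) + (1/3)·(25/4) + (1/3)·(6) = 79/12.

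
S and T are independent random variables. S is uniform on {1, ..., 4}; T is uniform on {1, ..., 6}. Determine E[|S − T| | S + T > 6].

11/5

P(S + T > 6) = 5/12.
Summing |S−T|·P(x,y) over outcomes with S + T > 6 gives 11/12.
E[|S − T| | S + T > 6] = (11/12) / (5/12) = 11/5.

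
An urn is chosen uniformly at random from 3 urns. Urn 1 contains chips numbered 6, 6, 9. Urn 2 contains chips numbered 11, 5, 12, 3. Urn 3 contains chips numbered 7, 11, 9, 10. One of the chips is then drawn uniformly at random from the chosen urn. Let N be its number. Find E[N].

8

E[N | urn 1] = (6+6+9)/3 = 7.
E[N | urn 2] = (11+5+12+3)/4 = 31/4.
E[N | urn 3] = (7+11+9+10)/4 = 37/4.
By the law of total expectation,
E[N] = (1/3)·(7) + (1/3)·(31/4) + (1/3)·(37/4) = 8.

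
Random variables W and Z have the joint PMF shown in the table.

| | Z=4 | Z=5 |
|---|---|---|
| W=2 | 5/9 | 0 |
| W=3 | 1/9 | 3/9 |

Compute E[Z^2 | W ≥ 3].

91/4

P(W ≥ 3) = 4/9.
Σ Z^2·P over the event = 16·(1/9) + 25·(3/9) = 91/9.
E[Z^2 | W ≥ 3] = (91/9) / (4/9) = 91/4.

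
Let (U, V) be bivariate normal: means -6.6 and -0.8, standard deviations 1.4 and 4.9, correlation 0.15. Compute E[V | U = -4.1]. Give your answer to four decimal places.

0.5125

The regression of V on U has slope ρ·σ_V/σ_U and passes through (μ_U, μ_V).
E[V | U=-4.1] = -0.8 + (0.15)·(4.9/1.4)·(-4.1 − (-6.6)) = -0.8 + (0.525)·(2.5) = 0.5125.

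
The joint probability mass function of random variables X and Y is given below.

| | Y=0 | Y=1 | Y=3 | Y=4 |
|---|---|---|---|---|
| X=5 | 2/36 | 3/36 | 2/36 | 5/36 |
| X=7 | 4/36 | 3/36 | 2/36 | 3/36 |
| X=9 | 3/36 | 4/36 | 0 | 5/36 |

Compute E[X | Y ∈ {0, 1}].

P(Y ∈ {0, 1}) = 19/36.
Σ X·P over the event = 5·(2/36) + 5·(3/36) + 7·(4/36) + 7·(3/36) + 9·(3/36) + 9·(4/36) = 137/36.
E[X | Y ∈ {0, 1}] = (137/36) / (19/36) = 137/19.

137/19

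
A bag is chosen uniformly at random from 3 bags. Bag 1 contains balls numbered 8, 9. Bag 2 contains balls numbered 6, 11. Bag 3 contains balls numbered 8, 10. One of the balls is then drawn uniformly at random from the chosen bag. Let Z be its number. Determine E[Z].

E[Z | bag 1] = (8+9)/2 = 17/2.
E[Z | bag 2] = (6+11)/2 = 17/2.
E[Z | bag 3] = (8+10)/2 = 9.
E[Z] = (1/3)·(17/2) + (1/3)·(17/2) + (1/3)·(9) = 26/3.

26/3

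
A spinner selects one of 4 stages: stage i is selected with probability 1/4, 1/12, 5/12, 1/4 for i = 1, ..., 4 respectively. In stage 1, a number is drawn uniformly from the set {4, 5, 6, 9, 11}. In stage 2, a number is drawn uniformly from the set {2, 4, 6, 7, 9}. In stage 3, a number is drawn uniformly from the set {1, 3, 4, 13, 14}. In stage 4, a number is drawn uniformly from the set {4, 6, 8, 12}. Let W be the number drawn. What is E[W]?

841/120

E[W | stage 1] = (4+5+6+9+11)/5 = 7.
E[W | stage 2] = (2+4+6+7+9)/5 = 28/5.
E[W | stage 3] = (1+3+4+13+14)/5 = 7.
E[W | stage 4] = (4+6+8+12)/4 = 15/2.
By the law of total expectation,
E[W] = (1/4)·(7) + (1/12)·(28/5) + (5/12)·(7) + (1/4)·(15/2) = 841/120.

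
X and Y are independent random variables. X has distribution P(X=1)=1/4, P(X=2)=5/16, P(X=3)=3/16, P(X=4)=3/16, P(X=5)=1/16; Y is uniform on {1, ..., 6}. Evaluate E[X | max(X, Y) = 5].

3

P(max(X, Y) = 5) = 5/24.
Summing X·P(x,y) over outcomes with max(X, Y) = 5 gives 5/8.
E[X | max(X, Y) = 5] = (5/8) / (5/24) = 3.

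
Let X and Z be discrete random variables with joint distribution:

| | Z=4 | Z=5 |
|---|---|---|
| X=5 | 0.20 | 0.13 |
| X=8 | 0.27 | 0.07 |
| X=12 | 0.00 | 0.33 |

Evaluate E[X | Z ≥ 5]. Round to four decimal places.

P(Z ≥ 5) = 0.53.
Σ X·P over the event = 5·(0.13) + 8·(0.07) + 12·(0.33) = 5.17.
E[X | Z ≥ 5] = (5.17) / (0.53) = 9.7547.

9.7547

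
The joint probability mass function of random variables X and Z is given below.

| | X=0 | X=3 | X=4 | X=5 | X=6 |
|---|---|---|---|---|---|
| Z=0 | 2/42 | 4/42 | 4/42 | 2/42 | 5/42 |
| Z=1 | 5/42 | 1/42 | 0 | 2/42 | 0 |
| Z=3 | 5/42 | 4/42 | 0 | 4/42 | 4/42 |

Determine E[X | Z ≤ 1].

81/25

P(Z ≤ 1) = 25/42.
Σ X·P over the event = 0·(2/42) + 0·(5/42) + 3·(4/42) + 3·(1/42) + 4·(4/42) + 5·(2/42) + 5·(2/42) + 6·(5/42) = 27/14.
E[X | Z ≤ 1] = (27/14) / (25/42) = 81/25.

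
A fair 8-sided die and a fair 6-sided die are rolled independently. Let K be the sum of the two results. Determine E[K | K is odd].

P(K is odd) = 1/2.
Σ over the event: 3·1/24 + 5·1/12 + 7·1/8 + 9·1/8 + 11·1/12 + 13·1/24 = 4.
E[K | K is odd] = (4) / (1/2) = 8.

8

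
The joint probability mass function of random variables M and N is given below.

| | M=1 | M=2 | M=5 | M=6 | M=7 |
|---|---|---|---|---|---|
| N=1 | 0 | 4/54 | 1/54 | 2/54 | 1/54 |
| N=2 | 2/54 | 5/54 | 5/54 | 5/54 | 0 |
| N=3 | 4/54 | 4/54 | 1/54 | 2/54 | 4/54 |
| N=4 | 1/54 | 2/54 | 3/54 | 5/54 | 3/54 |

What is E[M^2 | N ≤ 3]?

P(N ≤ 3) = 20/27.
Summing M^2·P(M=x,N=y) over the conditioning event gives 401/27.
E[M^2 | N ≤ 3] = (401/27) / (20/27) = 401/20.

401/20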